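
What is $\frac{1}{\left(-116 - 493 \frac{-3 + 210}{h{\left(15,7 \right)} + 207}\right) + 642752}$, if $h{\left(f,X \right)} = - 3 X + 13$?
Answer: $\frac{199}{127782513} \approx 1.5573 \cdot 10^{-6}$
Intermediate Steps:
$h{\left(f,X \right)} = 13 - 3 X$
$\frac{1}{\left(-116 - 493 \frac{-3 + 210}{h{\left(15,7 \right)} + 207}\right) + 642752} = \frac{1}{\left(-116 - 493 \frac{-3 + 210}{\left(13 - 21\right) + 207}\right) + 642752} = \frac{1}{\left(-116 - 493 \frac{207}{\left(13 - 21\right) + 207}\right) + 642752} = \frac{1}{\left(-116 - 493 \frac{207}{-8 + 207}\right) + 642752} = \frac{1}{\left(-116 - 493 \cdot \frac{207}{199}\right) + 642752} = \frac{1}{\left(-116 - 493 \cdot 207 \cdot \frac{1}{199}\right) + 642752} = \frac{1}{\left(-116 - \frac{102051}{199}\right) + 642752} = \frac{1}{- \frac{125135}{199} + 642752} = \frac{1}{\frac{127782513}{199}} = \frac{199}{127782513}$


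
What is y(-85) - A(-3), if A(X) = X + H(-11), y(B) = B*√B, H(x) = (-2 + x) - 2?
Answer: 18 - 85*I*√85 ≈ 18.0 - 783.66*I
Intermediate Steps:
H(x) = -4 + x
y(B) = B^(3/2)
A(X) = -15 + X (A(X) = X + (-4 - 11) = X - 15 = -15 + X)
y(-85) - A(-3) = (-85)^(3/2) - (-15 - 3) = -85*I*√85 - 1*(-18) = -85*I*√85 + 18 = 18 - 85*I*√85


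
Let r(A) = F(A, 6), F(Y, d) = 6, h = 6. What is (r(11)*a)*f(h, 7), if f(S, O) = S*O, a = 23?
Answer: 5796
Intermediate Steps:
f(S, O) = O*S
r(A) = 6
(r(11)*a)*f(h, 7) = (6*23)*(7*6) = 138*42 = 5796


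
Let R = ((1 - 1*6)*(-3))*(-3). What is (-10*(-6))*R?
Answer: -2700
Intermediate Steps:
R = -45 (R = ((1 - 6)*(-3))*(-3) = -5*(-3)*(-3) = 15*(-3) = -45)
(-10*(-6))*R = -10*(-6)*(-45) = 60*(-45) = -2700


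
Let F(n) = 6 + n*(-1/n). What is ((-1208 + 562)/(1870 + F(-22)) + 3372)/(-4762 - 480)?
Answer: -3160927/4914375 ≈ -0.64320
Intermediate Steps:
F(n) = 5 (F(n) = 6 - 1 = 5)
((-1208 + 562)/(1870 + F(-22)) + 3372)/(-4762 - 480) = ((-1208 + 562)/(1870 + 5) + 3372)/(-4762 - 480) = (-646/1875 + 3372)/(-5242) = (-646*1/1875 + 3372)*(-1/5242) = (-646/1875 + 3372)*(-1/5242) = (6321854/1875)*(-1/5242) = -3160927/4914375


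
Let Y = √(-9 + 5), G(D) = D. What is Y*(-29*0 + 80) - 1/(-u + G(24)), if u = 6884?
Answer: 1/6860 + 160*I ≈ 0.00014577 + 160.0*I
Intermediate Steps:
Y = 2*I (Y = √(-4) = 2*I ≈ 2.0*I)
Y*(-29*0 + 80) - 1/(-u + G(24)) = (2*I)*(-29*0 + 80) - 1/(-1*6884 + 24) = (2*I)*(0 + 80) - 1/(-6884 + 24) = (2*I)*80 - 1/(-6860) = 160*I - 1*(-1/6860) = 160*I + 1/6860 = 1/6860 + 160*I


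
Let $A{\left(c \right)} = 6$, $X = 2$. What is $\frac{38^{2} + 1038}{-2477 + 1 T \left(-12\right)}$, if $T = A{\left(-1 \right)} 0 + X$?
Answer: $- \frac{2482}{2501} \approx -0.9924$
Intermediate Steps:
$T = 2$ ($T = 6 \cdot 0 + 2 = 0 + 2 = 2$)
$\frac{38^{2} + 1038}{-2477 + 1 T \left(-12\right)} = \frac{38^{2} + 1038}{-2477 + 1 \cdot 2 \left(-12\right)} = \frac{1444 + 1038}{-2477 + 2 \left(-12\right)} = \frac{2482}{-2477 - 24} = \frac{2482}{-2501} = 2482 \left(- \frac{1}{2501}\right) = - \frac{2482}{2501}$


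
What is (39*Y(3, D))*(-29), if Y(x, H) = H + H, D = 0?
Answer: 0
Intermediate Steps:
Y(x, H) = 2*H
(39*Y(3, D))*(-29) = (39*(2*0))*(-29) = (39*0)*(-29) = 0*(-29) = 0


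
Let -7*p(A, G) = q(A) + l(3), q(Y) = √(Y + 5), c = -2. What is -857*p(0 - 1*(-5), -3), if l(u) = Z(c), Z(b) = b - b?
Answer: 857*√10/7 ≈ 387.15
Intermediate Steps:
q(Y) = √(5 + Y)
Z(b) = 0
l(u) = 0
p(A, G) = -√(5 + A)/7 (p(A, G) = -(√(5 + A) + 0)/7 = -√(5 + A)/7)
-857*p(0 - 1*(-5), -3) = -(-857)*√(5 + (0 - 1*(-5)))/7 = -(-857)*√(5 + (0 + 5))/7 = -(-857)*√(5 + 5)/7 = -(-857)*√10/7 = 857*√10/7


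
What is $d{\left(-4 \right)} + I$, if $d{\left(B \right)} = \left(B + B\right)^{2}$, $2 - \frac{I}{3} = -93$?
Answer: $349$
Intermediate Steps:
$I = 285$ ($I = 6 - -279 = 6 + 279 = 285$)
$d{\left(B \right)} = 4 B^{2}$ ($d{\left(B \right)} = \left(2 B\right)^{2} = 4 B^{2}$)
$d{\left(-4 \right)} + I = 4 \left(-4\right)^{2} + 285 = 4 \cdot 16 + 285 = 64 + 285 = 349$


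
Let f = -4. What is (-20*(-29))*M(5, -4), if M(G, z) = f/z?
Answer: 580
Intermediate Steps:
M(G, z) = -4/z
(-20*(-29))*M(5, -4) = (-20*(-29))*(-4/(-4)) = 580*(-4*(-¼)) = 580*1 = 580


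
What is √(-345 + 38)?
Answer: I*√307 ≈ 17.521*I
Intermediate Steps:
√(-345 + 38) = √(-307) = I*√307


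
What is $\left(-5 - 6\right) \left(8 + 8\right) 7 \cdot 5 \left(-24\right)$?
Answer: $147840$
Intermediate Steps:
$\left(-5 - 6\right) \left(8 + 8\right) 7 \cdot 5 \left(-24\right) = \left(-5 - 6\right) 16 \cdot 7 \left(-120\right) = \left(-11\right) 16 \cdot 7 \left(-120\right) = \left(-176\right) 7 \left(-120\right) = \left(-1232\right) \left(-120\right) = 147840$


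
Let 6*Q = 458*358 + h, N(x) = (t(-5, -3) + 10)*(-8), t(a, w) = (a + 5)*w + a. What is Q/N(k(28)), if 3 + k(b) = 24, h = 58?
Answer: -27337/40 ≈ -683.42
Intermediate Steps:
t(a, w) = a + w*(5 + a) (t(a, w) = (5 + a)*w + a = w*(5 + a) + a = a + w*(5 + a))
k(b) = 21 (k(b) = -3 + 24 = 21)
N(x) = -40 (N(x) = ((-5 + 5*(-3) - 5*(-3)) + 10)*(-8) = ((-5 - 15 + 15) + 10)*(-8) = (-5 + 10)*(-8) = 5*(-8) = -40)
Q = 27337 (Q = (458*358 + 58)/6 = (163964 + 58)/6 = (1/6)*164022 = 27337)
Q/N(k(28)) = 27337/(-40) = 27337*(-1/40) = -27337/40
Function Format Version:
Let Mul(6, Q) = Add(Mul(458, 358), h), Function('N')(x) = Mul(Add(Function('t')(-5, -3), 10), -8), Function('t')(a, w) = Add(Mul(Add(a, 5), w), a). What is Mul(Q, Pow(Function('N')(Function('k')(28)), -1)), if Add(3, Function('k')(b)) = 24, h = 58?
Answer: Rational(-27337, 40) ≈ -683.42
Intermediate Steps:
Function('t')(a, w) = Add(a, Mul(w, Add(5, a))) (Function('t')(a, w) = Add(Mul(Add(5, a), w), a) = Add(Mul(w, Add(5, a)), a) = Add(a, Mul(w, Add(5, a))))
Function('k')(b) = 21 (Function('k')(b) = Add(-3, 24) = 21)
Function('N')(x) = -40 (Function('N')(x) = Mul(Add(Add(-5, Mul(5, -3), Mul(-5, -3)), 10), -8) = Mul(Add(Add(-5, -15, 15), 10), -8) = Mul(Add(-5, 10), -8) = Mul(5, -8) = -40)
Q = 27337 (Q = Mul(Rational(1, 6), Add(Mul(458, 358), 58)) = Mul(Rational(1, 6), Add(163964, 58)) = Mul(Rational(1, 6), 164022) = 27337)
Mul(Q, Pow(Function('N')(Function('k')(28)), -1)) = Mul(27337, Pow(-40, -1)) = Mul(27337, Rational(-1, 40)) = Rational(-27337, 40)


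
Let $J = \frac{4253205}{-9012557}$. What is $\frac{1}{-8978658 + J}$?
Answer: $- \frac{9012557}{80920671261711} \approx -1.1138 \cdot 10^{-7}$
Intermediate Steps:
$J = - \frac{4253205}{9012557}$ ($J = 4253205 \left(- \frac{1}{9012557}\right) = - \frac{4253205}{9012557} \approx -0.47192$)
$\frac{1}{-8978658 + J} = \frac{1}{-8978658 - \frac{4253205}{9012557}} = \frac{1}{- \frac{80920671261711}{9012557}} = - \frac{9012557}{80920671261711}$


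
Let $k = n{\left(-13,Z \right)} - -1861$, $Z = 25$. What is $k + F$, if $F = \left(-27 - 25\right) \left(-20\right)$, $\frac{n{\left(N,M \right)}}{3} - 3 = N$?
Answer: $2871$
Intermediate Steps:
$n{\left(N,M \right)} = 9 + 3 N$
$k = 1831$ ($k = \left(9 + 3 \left(-13\right)\right) - -1861 = \left(9 - 39\right) + 1861 = -30 + 1861 = 1831$)
$F = 1040$ ($F = \left(-52\right) \left(-20\right) = 1040$)
$k + F = 1831 + 1040 = 2871$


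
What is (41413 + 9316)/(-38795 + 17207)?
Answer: -7247/3084 ≈ -2.3499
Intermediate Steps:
(41413 + 9316)/(-38795 + 17207) = 50729/(-21588) = 50729*(-1/21588) = -7247/3084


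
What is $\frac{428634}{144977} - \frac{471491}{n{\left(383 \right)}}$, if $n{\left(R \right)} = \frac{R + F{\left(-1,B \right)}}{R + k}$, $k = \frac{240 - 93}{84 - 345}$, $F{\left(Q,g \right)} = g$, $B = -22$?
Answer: $- \frac{2274305766615266}{4553292639} \approx -4.9949 \cdot 10^{5}$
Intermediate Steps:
$k = - \frac{49}{87}$ ($k = \frac{147}{-261} = 147 \left(- \frac{1}{261}\right) = - \frac{49}{87} \approx -0.56322$)
$n{\left(R \right)} = \frac{-22 + R}{- \frac{49}{87} + R}$ ($n{\left(R \right)} = \frac{R - 22}{R - \frac{49}{87}} = \frac{-22 + R}{- \frac{49}{87} + R}$)
$\frac{428634}{144977} - \frac{471491}{n{\left(383 \right)}} = \frac{428634}{144977} - \frac{471491}{87 \frac{1}{-49 + 87 \cdot 383} \left(-22 + 383\right)} = 428634 \cdot \frac{1}{144977} - \frac{471491}{87 \frac{1}{-49 + 33321} \cdot 361} = \frac{428634}{144977} - \frac{471491}{87 \cdot \frac{1}{33272} \cdot 361} = \frac{428634}{144977} - \frac{471491}{\frac{31407}{33272}} = \frac{428634}{144977} - \frac{15687448552}{31407} = - \frac{2274305766615266}{4553292639}$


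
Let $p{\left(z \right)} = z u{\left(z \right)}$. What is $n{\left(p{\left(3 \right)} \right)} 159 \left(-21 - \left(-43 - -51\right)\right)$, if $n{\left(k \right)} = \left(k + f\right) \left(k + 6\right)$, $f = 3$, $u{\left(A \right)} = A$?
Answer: $-829980$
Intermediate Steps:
$p{\left(z \right)} = z^{2}$ ($p{\left(z \right)} = z z = z^{2}$)
$n{\left(k \right)} = \left(3 + k\right) \left(6 + k\right)$ ($n{\left(k \right)} = \left(k + 3\right) \left(k + 6\right) = \left(3 + k\right) \left(6 + k\right)$)
$n{\left(p{\left(3 \right)} \right)} 159 \left(-21 - \left(-43 - -51\right)\right) = \left(18 + \left(3^{2}\right)^{2} + 9 \cdot 3^{2}\right) 159 \left(-21 - \left(-43 - -51\right)\right) = \left(18 + 9^{2} + 9 \cdot 9\right) 159 \left(-21 - \left(-43 + 51\right)\right) = \left(18 + 81 + 81\right) 159 \left(-21 - 8\right) = 180 \cdot 159 \left(-21 - 8\right) = 28620 \left(-29\right) = -829980$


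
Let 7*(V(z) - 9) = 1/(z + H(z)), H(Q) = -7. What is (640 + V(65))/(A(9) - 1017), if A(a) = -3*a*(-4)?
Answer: -263495/369054 ≈ -0.71397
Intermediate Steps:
V(z) = 9 + 1/(7*(-7 + z)) (V(z) = 9 + 1/(7*(z - 7)) = 9 + 1/(7*(-7 + z)))
A(a) = 12*a
(640 + V(65))/(A(9) - 1017) = (640 + (-440 + 63*65)/(7*(-7 + 65)))/(12*9 - 1017) = (640 + (⅐)*(-440 + 4095)/58)/(108 - 1017) = (640 + (⅐)*(1/58)*3655)/(-909) = (640 + 3655/406)*(-1/909) = (263495/406)*(-1/909) = -263495/369054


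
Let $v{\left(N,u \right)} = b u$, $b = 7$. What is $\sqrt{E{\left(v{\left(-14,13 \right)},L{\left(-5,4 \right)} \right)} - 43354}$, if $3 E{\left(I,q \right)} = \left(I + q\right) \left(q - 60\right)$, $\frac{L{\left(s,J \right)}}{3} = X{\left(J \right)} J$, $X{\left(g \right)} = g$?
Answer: $i \sqrt{43910} \approx 209.55 i$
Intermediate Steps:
$L{\left(s,J \right)} = 3 J^{2}$ ($L{\left(s,J \right)} = 3 J J = 3 J^{2}$)
$v{\left(N,u \right)} = 7 u$
$E{\left(I,q \right)} = \frac{\left(-60 + q\right) \left(I + q\right)}{3}$ ($E{\left(I,q \right)} = \frac{\left(I + q\right) \left(q - 60\right)}{3} = \frac{\left(I + q\right) \left(-60 + q\right)}{3} = \frac{\left(-60 + q\right) \left(I + q\right)}{3}$)
$\sqrt{E{\left(v{\left(-14,13 \right)},L{\left(-5,4 \right)} \right)} - 43354} = \sqrt{\left(- 20 \cdot 7 \cdot 13 - 20 \cdot 3 \cdot 4^{2} + \frac{\left(3 \cdot 4^{2}\right)^{2}}{3} + \frac{7 \cdot 13 \cdot 3 \cdot 4^{2}}{3}\right) - 43354} = \sqrt{\left(\left(-20\right) 91 - 20 \cdot 3 \cdot 16 + \frac{\left(3 \cdot 16\right)^{2}}{3} + \frac{1}{3} \cdot 91 \cdot 3 \cdot 16\right) - 43354} = \sqrt{\left(-1820 - 960 + \frac{48^{2}}{3} + \frac{1}{3} \cdot 91 \cdot 48\right) - 43354} = \sqrt{\left(-1820 - 960 + \frac{1}{3} \cdot 2304 + 1456\right) - 43354} = \sqrt{\left(-1820 - 960 + 768 + 1456\right) - 43354} = \sqrt{-556 - 43354} = \sqrt{-43910} = i \sqrt{43910}$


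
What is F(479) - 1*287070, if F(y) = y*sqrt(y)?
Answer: -287070 + 479*sqrt(479) ≈ -2.7659e+5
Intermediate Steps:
F(y) = y**(3/2)
F(479) - 1*287070 = 479**(3/2) - 1*287070 = 479*sqrt(479) - 287070 = -287070 + 479*sqrt(479)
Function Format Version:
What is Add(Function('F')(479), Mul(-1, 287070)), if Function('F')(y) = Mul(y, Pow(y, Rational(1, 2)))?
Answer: Add(-287070, Mul(479, Pow(479, Rational(1, 2)))) ≈ -2.7659e+5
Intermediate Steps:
Function('F')(y) = Pow(y, Rational(3, 2))
Add(Function('F')(479), Mul(-1, 287070)) = Add(Pow(479, Rational(3, 2)), Mul(-1, 287070)) = Add(Mul(479, Pow(479, Rational(1, 2))), -287070) = Add(-287070, Mul(479, Pow(479, Rational(1, 2))))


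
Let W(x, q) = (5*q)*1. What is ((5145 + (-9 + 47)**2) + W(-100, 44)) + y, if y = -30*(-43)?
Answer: 8099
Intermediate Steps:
y = 1290
W(x, q) = 5*q
((5145 + (-9 + 47)**2) + W(-100, 44)) + y = ((5145 + (-9 + 47)**2) + 5*44) + 1290 = ((5145 + 38**2) + 220) + 1290 = ((5145 + 1444) + 220) + 1290 = (6589 + 220) + 1290 = 6809 + 1290 = 8099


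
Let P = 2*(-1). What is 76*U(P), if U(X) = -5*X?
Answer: 760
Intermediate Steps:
P = -2
76*U(P) = 76*(-5*(-2)) = 76*10 = 760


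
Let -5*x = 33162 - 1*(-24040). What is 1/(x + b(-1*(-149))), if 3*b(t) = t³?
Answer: 15/16368139 ≈ 9.1641e-7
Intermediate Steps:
b(t) = t³/3
x = -57202/5 (x = -(33162 - 1*(-24040))/5 = -(33162 + 24040)/5 = -⅕*57202 = -57202/5 ≈ -11440.)
1/(x + b(-1*(-149))) = 1/(-57202/5 + (-1*(-149))³/3) = 1/(-57202/5 + (⅓)*149³) = 1/(-57202/5 + (⅓)*3307949) = 1/(-57202/5 + 3307949/3) = 1/(16368139/15) = 15/16368139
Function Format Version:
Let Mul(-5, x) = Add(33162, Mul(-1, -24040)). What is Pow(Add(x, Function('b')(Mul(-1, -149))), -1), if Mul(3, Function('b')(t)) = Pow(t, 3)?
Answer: Rational(15, 16368139) ≈ 9.1641e-7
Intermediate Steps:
Function('b')(t) = Mul(Rational(1, 3), Pow(t, 3))
x = Rational(-57202, 5) (x = Mul(Rational(-1, 5), Add(33162, Mul(-1, -24040))) = Mul(Rational(-1, 5), Add(33162, 24040)) = Mul(Rational(-1, 5), 57202) = Rational(-57202, 5) ≈ -11440.)
Pow(Add(x, Function('b')(Mul(-1, -149))), -1) = Pow(Add(Rational(-57202, 5), Mul(Rational(1, 3), Pow(Mul(-1, -149), 3))), -1) = Pow(Add(Rational(-57202, 5), Mul(Rational(1, 3), Pow(149, 3))), -1) = Pow(Add(Rational(-57202, 5), Mul(Rational(1, 3), 3307949)), -1) = Pow(Add(Rational(-57202, 5), Rational(3307949, 3)), -1) = Pow(Rational(16368139, 15), -1) = Rational(15, 16368139)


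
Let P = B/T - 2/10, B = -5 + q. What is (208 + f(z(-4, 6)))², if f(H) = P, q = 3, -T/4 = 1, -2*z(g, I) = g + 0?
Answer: 4338889/100 ≈ 43389.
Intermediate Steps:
z(g, I) = -g/2 (z(g, I) = -(g + 0)/2 = -g/2)
T = -4 (T = -4*1 = -4)
B = -2 (B = -5 + 3 = -2)
P = 3/10 (P = -2/(-4) - 2/10 = -2*(-¼) - 2*⅒ = ½ - ⅕ = 3/10 ≈ 0.30000)
f(H) = 3/10
(208 + f(z(-4, 6)))² = (208 + 3/10)² = (2083/10)² = 4338889/100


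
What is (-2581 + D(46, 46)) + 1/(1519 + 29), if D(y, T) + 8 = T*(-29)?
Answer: -6072803/1548 ≈ -3923.0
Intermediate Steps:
D(y, T) = -8 - 29*T (D(y, T) = -8 + T*(-29) = -8 - 29*T)
(-2581 + D(46, 46)) + 1/(1519 + 29) = (-2581 + (-8 - 29*46)) + 1/(1519 + 29) = (-2581 + (-8 - 1334)) + 1/1548 = (-2581 - 1342) + 1/1548 = -3923 + 1/1548 = -6072803/1548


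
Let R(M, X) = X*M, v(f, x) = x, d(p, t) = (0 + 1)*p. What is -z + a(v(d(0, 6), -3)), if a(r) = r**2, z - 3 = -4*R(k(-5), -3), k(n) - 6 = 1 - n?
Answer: -138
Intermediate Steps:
d(p, t) = p (d(p, t) = 1*p = p)
k(n) = 7 - n (k(n) = 6 + (1 - n) = 7 - n)
R(M, X) = M*X
z = 147 (z = 3 - 4*(7 - 1*(-5))*(-3) = 3 - 4*(7 + 5)*(-3) = 3 - 48*(-3) = 3 - 4*(-36) = 3 + 144 = 147)
-z + a(v(d(0, 6), -3)) = -1*147 + (-3)**2 = -147 + 9 = -138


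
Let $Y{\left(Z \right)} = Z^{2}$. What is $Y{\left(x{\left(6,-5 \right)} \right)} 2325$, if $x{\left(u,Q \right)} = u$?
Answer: $83700$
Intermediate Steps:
$Y{\left(x{\left(6,-5 \right)} \right)} 2325 = 6^{2} \cdot 2325 = 36 \cdot 2325 = 83700$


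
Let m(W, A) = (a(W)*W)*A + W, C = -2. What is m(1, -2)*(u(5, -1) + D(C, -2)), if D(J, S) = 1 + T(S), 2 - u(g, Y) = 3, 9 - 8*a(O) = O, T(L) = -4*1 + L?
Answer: 6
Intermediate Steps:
T(L) = -4 + L
a(O) = 9/8 - O/8
u(g, Y) = -1 (u(g, Y) = 2 - 1*3 = 2 - 3 = -1)
m(W, A) = W + A*W*(9/8 - W/8) (m(W, A) = ((9/8 - W/8)*W)*A + W = (W*(9/8 - W/8))*A + W = A*W*(9/8 - W/8) + W = W + A*W*(9/8 - W/8))
D(J, S) = -3 + S (D(J, S) = 1 + (-4 + S) = -3 + S)
m(1, -2)*(u(5, -1) + D(C, -2)) = (-1/8*1*(-8 - 2*(-9 + 1)))*(-1 + (-3 - 2)) = (-1/8*1*(-8 - 2*(-8)))*(-1 - 5) = -1/8*1*(-8 + 16)*(-6) = -1/8*1*8*(-6) = -1*(-6) = 6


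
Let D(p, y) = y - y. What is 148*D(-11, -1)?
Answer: 0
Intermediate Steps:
D(p, y) = 0
148*D(-11, -1) = 148*0 = 0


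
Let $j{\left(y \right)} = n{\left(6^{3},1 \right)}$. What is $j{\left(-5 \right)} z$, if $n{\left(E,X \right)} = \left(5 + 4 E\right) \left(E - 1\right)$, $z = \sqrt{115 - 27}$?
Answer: $373670 \sqrt{22} \approx 1.7527 \cdot 10^{6}$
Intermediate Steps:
$z = 2 \sqrt{22}$ ($z = \sqrt{88} = 2 \sqrt{22} \approx 9.3808$)
$n{\left(E,X \right)} = \left(-1 + E\right) \left(5 + 4 E\right)$ ($n{\left(E,X \right)} = \left(5 + 4 E\right) \left(-1 + E\right) = \left(-1 + E\right) \left(5 + 4 E\right)$)
$j{\left(y \right)} = 186835$ ($j{\left(y \right)} = -5 + 6^{3} + 4 \left(6^{3}\right)^{2} = -5 + 216 + 4 \cdot 216^{2} = -5 + 216 + 4 \cdot 46656 = -5 + 216 + 186624 = 186835$)
$j{\left(-5 \right)} z = 186835 \cdot 2 \sqrt{22} = 373670 \sqrt{22}$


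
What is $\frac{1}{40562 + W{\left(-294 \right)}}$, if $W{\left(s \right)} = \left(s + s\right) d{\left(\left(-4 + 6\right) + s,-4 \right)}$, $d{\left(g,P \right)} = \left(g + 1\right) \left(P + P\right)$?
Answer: $- \frac{1}{1328302} \approx -7.5284 \cdot 10^{-7}$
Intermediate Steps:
$d{\left(g,P \right)} = 2 P \left(1 + g\right)$ ($d{\left(g,P \right)} = \left(1 + g\right) 2 P = 2 P \left(1 + g\right)$)
$W{\left(s \right)} = 2 s \left(-24 - 8 s\right)$ ($W{\left(s \right)} = \left(s + s\right) 2 \left(-4\right) \left(1 + \left(\left(-4 + 6\right) + s\right)\right) = 2 s 2 \left(-4\right) \left(1 + \left(2 + s\right)\right) = 2 s 2 \left(-4\right) \left(3 + s\right) = 2 s \left(-24 - 8 s\right)$)
$\frac{1}{40562 + W{\left(-294 \right)}} = \frac{1}{40562 - - 4704 \left(3 - 294\right)} = \frac{1}{40562 - \left(-4704\right) \left(-291\right)} = \frac{1}{40562 - 1368864} = \frac{1}{-1328302} = - \frac{1}{1328302}$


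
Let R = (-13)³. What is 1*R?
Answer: -2197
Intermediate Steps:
R = -2197
1*R = 1*(-2197) = -2197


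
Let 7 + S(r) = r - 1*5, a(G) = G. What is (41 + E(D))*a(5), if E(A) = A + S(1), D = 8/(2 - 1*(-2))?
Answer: 160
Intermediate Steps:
D = 2 (D = 8/(2 + 2) = 8/4 = 8*(¼) = 2)
S(r) = -12 + r (S(r) = -7 + (r - 1*5) = -7 + (r - 5) = -7 + (-5 + r) = -12 + r)
E(A) = -11 + A (E(A) = A + (-12 + 1) = A - 11 = -11 + A)
(41 + E(D))*a(5) = (41 + (-11 + 2))*5 = (41 - 9)*5 = 32*5 = 160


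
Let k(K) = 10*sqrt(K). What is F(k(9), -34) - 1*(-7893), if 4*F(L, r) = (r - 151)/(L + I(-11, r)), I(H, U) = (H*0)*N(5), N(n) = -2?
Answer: 189395/24 ≈ 7891.5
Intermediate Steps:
I(H, U) = 0 (I(H, U) = (H*0)*(-2) = 0*(-2) = 0)
F(L, r) = (-151 + r)/(4*L) (F(L, r) = ((r - 151)/(L + 0))/4 = ((-151 + r)/L)/4 = (-151 + r)/(4*L))
F(k(9), -34) - 1*(-7893) = (-151 - 34)/(4*((10*sqrt(9)))) - 1*(-7893) = (1/4)*(-185)/(10*3) + 7893 = (1/4)*(-185)/30 + 7893 = (1/4)*(1/30)*(-185) + 7893 = -37/24 + 7893 = 189395/24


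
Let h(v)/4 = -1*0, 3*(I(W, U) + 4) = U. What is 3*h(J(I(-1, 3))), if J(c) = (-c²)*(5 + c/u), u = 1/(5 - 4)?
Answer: 0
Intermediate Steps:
I(W, U) = -4 + U/3
u = 1 (u = 1/1 = 1)
J(c) = -c²*(5 + c) (J(c) = (-c²)*(5 + c/1) = (-c²)*(5 + c*1) = (-c²)*(5 + c) = -c²*(5 + c))
h(v) = 0 (h(v) = 4*(-1*0) = 4*0 = 0)
3*h(J(I(-1, 3))) = 3*0 = 0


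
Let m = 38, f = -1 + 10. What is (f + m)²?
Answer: 2209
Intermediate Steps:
f = 9
(f + m)² = (9 + 38)² = 47² = 2209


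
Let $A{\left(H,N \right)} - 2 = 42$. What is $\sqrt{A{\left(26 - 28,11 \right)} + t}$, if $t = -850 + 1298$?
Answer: $2 \sqrt{123} \approx 22.181$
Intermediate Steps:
$A{\left(H,N \right)} = 44$ ($A{\left(H,N \right)} = 2 + 42 = 44$)
$t = 448$
$\sqrt{A{\left(26 - 28,11 \right)} + t} = \sqrt{44 + 448} = \sqrt{492} = 2 \sqrt{123}$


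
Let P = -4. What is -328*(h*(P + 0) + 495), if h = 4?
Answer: -157112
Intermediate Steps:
-328*(h*(P + 0) + 495) = -328*(4*(-4 + 0) + 495) = -328*(4*(-4) + 495) = -328*(-16 + 495) = -328*479 = -157112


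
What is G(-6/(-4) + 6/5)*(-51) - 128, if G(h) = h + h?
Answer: -2017/5 ≈ -403.40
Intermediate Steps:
G(h) = 2*h
G(-6/(-4) + 6/5)*(-51) - 128 = (2*(-6/(-4) + 6/5))*(-51) - 128 = (2*(-6*(-¼) + 6*(⅕)))*(-51) - 128 = (2*(3/2 + 6/5))*(-51) - 128 = (2*(27/10))*(-51) - 128 = (27/5)*(-51) - 128 = -1377/5 - 128 = -2017/5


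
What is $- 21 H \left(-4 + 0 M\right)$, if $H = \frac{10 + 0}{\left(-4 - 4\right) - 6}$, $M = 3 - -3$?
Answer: $-60$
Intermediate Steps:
$M = 6$ ($M = 3 + 3 = 6$)
$H = - \frac{5}{7}$ ($H = \frac{10}{\left(-4 - 4\right) - 6} = \frac{10}{-8 - 6} = \frac{10}{-14} = 10 \left(- \frac{1}{14}\right) = - \frac{5}{7} \approx -0.71429$)
$- 21 H \left(-4 + 0 M\right) = \left(-21\right) \left(- \frac{5}{7}\right) \left(-4 + 0 \cdot 6\right) = 15 \left(-4 + 0\right) = 15 \left(-4\right) = -60$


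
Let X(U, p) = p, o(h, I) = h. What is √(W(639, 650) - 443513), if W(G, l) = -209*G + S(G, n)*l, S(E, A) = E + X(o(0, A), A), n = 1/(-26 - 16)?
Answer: I*√71322699/21 ≈ 402.16*I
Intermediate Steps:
n = -1/42 (n = 1/(-42) = -1/42 ≈ -0.023810)
S(E, A) = A + E (S(E, A) = E + A = A + E)
W(G, l) = -209*G + l*(-1/42 + G) (W(G, l) = -209*G + (-1/42 + G)*l = -209*G + l*(-1/42 + G))
√(W(639, 650) - 443513) = √((-209*639 - 1/42*650 + 639*650) - 443513) = √((-133551 - 325/21 + 415350) - 443513) = √(5917454/21 - 443513) = √(-3396319/21) = I*√71322699/21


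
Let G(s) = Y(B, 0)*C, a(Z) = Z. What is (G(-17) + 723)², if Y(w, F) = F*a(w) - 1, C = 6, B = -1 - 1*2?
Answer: 514089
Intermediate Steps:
B = -3 (B = -1 - 2 = -3)
Y(w, F) = -1 + F*w (Y(w, F) = F*w - 1 = -1 + F*w)
G(s) = -6 (G(s) = (-1 + 0*(-3))*6 = (-1 + 0)*6 = -1*6 = -6)
(G(-17) + 723)² = (-6 + 723)² = 717² = 514089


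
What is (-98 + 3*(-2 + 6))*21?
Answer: -1806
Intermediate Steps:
(-98 + 3*(-2 + 6))*21 = (-98 + 3*4)*21 = (-98 + 12)*21 = -86*21 = -1806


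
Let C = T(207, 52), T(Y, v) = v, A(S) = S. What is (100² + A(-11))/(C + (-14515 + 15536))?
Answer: 9989/1073 ≈ 9.3094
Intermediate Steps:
C = 52
(100² + A(-11))/(C + (-14515 + 15536)) = (100² - 11)/(52 + (-14515 + 15536)) = (10000 - 11)/(52 + 1021) = 9989/1073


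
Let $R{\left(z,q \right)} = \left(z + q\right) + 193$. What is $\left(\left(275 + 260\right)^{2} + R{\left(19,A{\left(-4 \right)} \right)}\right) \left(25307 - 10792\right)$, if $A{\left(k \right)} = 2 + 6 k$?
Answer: $4157313725$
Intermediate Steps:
$R{\left(z,q \right)} = 193 + q + z$ ($R{\left(z,q \right)} = \left(q + z\right) + 193 = 193 + q + z$)
$\left(\left(275 + 260\right)^{2} + R{\left(19,A{\left(-4 \right)} \right)}\right) \left(25307 - 10792\right) = \left(\left(275 + 260\right)^{2} + \left(193 + \left(2 + 6 \left(-4\right)\right) + 19\right)\right) \left(25307 - 10792\right) = \left(535^{2} + \left(193 + \left(2 - 24\right) + 19\right)\right) 14515 = \left(286225 + \left(193 - 22 + 19\right)\right) 14515 = \left(286225 + 190\right) 14515 = 286415 \cdot 14515 = 4157313725$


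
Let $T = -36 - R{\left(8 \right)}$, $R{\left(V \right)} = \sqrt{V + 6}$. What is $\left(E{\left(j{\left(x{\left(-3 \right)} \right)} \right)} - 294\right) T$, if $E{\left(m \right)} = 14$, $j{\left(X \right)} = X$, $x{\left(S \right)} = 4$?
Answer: $10080 + 280 \sqrt{14} \approx 11128.0$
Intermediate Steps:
$R{\left(V \right)} = \sqrt{6 + V}$
$T = -36 - \sqrt{14}$ ($T = -36 - \sqrt{6 + 8} = -36 - \sqrt{14} \approx -39.742$)
$\left(E{\left(j{\left(x{\left(-3 \right)} \right)} \right)} - 294\right) T = \left(14 - 294\right) \left(-36 - \sqrt{14}\right) = - 280 \left(-36 - \sqrt{14}\right) = 10080 + 280 \sqrt{14}$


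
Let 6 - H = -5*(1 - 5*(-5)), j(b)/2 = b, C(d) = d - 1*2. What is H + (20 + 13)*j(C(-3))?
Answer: -194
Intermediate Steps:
C(d) = -2 + d (C(d) = d - 2 = -2 + d)
j(b) = 2*b
H = 136 (H = 6 - (-5)*(1 - 5*(-5)) = 6 - (-5)*(1 + 25) = 6 - (-5)*26 = 6 - 1*(-130) = 6 + 130 = 136)
H + (20 + 13)*j(C(-3)) = 136 + (20 + 13)*(2*(-2 - 3)) = 136 + 33*(2*(-5)) = 136 + 33*(-10) = 136 - 330 = -194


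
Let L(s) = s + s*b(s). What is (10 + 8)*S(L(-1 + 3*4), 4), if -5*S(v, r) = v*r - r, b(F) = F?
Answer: -9432/5 ≈ -1886.4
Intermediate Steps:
L(s) = s + s² (L(s) = s + s*s = s + s²)
S(v, r) = r/5 - r*v/5 (S(v, r) = -(v*r - r)/5 = -(r*v - r)/5 = -(-r + r*v)/5 = r/5 - r*v/5)
(10 + 8)*S(L(-1 + 3*4), 4) = (10 + 8)*((⅕)*4*(1 - (-1 + 3*4)*(1 + (-1 + 3*4)))) = 18*((⅕)*4*(1 - (-1 + 12)*(1 + (-1 + 12)))) = 18*((⅕)*4*(1 - 11*(1 + 11))) = 18*((⅕)*4*(1 - 11*12)) = 18*((⅕)*4*(1 - 1*132)) = 18*((⅕)*4*(1 - 132)) = 18*((⅕)*4*(-131)) = 18*(-524/5) = -9432/5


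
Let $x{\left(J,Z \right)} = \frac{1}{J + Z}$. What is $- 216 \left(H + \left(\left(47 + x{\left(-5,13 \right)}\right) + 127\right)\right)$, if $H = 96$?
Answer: $-58347$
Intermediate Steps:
$- 216 \left(H + \left(\left(47 + x{\left(-5,13 \right)}\right) + 127\right)\right) = - 216 \left(96 + \left(\left(47 + \frac{1}{-5 + 13}\right) + 127\right)\right) = - 216 \left(96 + \left(\left(47 + \frac{1}{8}\right) + 127\right)\right) = - 216 \left(96 + \left(\frac{377}{8} + 127\right)\right) = - 216 \left(96 + \frac{1393}{8}\right) = \left(-216\right) \frac{2161}{8} = -58347$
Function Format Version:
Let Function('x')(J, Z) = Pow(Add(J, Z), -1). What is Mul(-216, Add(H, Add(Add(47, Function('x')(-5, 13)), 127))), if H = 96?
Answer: -58347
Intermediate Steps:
Mul(-216, Add(H, Add(Add(47, Function('x')(-5, 13)), 127))) = Mul(-216, Add(96, Add(Add(47, Pow(Add(-5, 13), -1)), 127))) = Mul(-216, Add(96, Add(Add(47, Pow(8, -1)), 127))) = Mul(-216, Add(96, Add(Add(47, Rational(1, 8)), 127))) = Mul(-216, Add(96, Add(Rational(377, 8), 127))) = Mul(-216, Add(96, Rational(1393, 8))) = Mul(-216, Rational(2161, 8)) = -58347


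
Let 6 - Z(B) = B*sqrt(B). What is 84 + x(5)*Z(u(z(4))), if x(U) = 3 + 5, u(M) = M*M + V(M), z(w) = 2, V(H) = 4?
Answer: 132 - 128*sqrt(2) ≈ -49.019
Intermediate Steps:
u(M) = 4 + M**2 (u(M) = M*M + 4 = M**2 + 4 = 4 + M**2)
x(U) = 8
Z(B) = 6 - B**(3/2) (Z(B) = 6 - B*sqrt(B) = 6 - B**(3/2))
84 + x(5)*Z(u(z(4))) = 84 + 8*(6 - (4 + 2**2)**(3/2)) = 84 + 8*(6 - (4 + 4)**(3/2)) = 84 + 8*(6 - 8**(3/2)) = 84 + 8*(6 - 16*sqrt(2)) = 84 + (48 - 128*sqrt(2)) = 132 - 128*sqrt(2)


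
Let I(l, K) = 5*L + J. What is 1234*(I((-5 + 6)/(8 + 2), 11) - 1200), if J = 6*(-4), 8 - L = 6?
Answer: -1498076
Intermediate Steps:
L = 2 (L = 8 - 1*6 = 8 - 6 = 2)
J = -24
I(l, K) = -14 (I(l, K) = 5*2 - 24 = 10 - 24 = -14)
1234*(I((-5 + 6)/(8 + 2), 11) - 1200) = 1234*(-14 - 1200) = 1234*(-1214) = -1498076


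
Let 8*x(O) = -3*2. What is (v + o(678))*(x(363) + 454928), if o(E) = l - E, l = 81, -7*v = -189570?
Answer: 337357671219/28 ≈ 1.2048e+10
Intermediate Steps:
v = 189570/7 (v = -⅐*(-189570) = 189570/7 ≈ 27081.)
x(O) = -¾ (x(O) = (-3*2)/8 = (⅛)*(-6) = -¾)
o(E) = 81 - E
(v + o(678))*(x(363) + 454928) = (189570/7 + (81 - 1*678))*(-¾ + 454928) = (189570/7 + (81 - 678))*(1819709/4) = (189570/7 - 597)*(1819709/4) = (185391/7)*(1819709/4) = 337357671219/28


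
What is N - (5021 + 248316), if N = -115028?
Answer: -368365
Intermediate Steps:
N - (5021 + 248316) = -115028 - (5021 + 248316) = -115028 - 1*253337 = -115028 - 253337 = -368365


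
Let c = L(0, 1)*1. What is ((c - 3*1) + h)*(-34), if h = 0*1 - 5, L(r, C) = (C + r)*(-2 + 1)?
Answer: 306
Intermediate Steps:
L(r, C) = -C - r (L(r, C) = (C + r)*(-1) = -C - r)
c = -1 (c = (-1*1 - 1*0)*1 = (-1 + 0)*1 = -1*1 = -1)
h = -5 (h = 0 - 5 = -5)
((c - 3*1) + h)*(-34) = ((-1 - 3*1) - 5)*(-34) = ((-1 - 3) - 5)*(-34) = (-4 - 5)*(-34) = -9*(-34) = 306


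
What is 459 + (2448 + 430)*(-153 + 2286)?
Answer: 6139233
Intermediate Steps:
459 + (2448 + 430)*(-153 + 2286) = 459 + 2878*2133 = 459 + 6138774 = 6139233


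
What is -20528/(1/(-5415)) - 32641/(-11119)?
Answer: 1235978287921/11119 ≈ 1.1116e+8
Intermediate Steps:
-20528/(1/(-5415)) - 32641/(-11119) = -20528/(-1/5415) - 32641*(-1/11119) = -20528*(-5415) + 32641/11119 = 111159120 + 32641/11119 = 1235978287921/11119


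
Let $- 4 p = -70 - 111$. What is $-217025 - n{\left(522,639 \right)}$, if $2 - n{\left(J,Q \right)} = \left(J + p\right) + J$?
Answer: $- \frac{863751}{4} \approx -2.1594 \cdot 10^{5}$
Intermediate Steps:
$p = \frac{181}{4}$ ($p = - \frac{-70 - 111}{4} = \left(- \frac{1}{4}\right) \left(-181\right) = \frac{181}{4} \approx 45.25$)
$n{\left(J,Q \right)} = - \frac{173}{4} - 2 J$ ($n{\left(J,Q \right)} = 2 - \left(\left(J + \frac{181}{4}\right) + J\right) = 2 - \left(\left(\frac{181}{4} + J\right) + J\right) = 2 - \left(\frac{181}{4} + 2 J\right) = - \frac{173}{4} - 2 J$)
$-217025 - n{\left(522,639 \right)} = -217025 - \left(- \frac{173}{4} - 1044\right) = -217025 - - \frac{4349}{4} = -217025 + \frac{4349}{4} = - \frac{863751}{4}$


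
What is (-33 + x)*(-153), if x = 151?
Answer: -18054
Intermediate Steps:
(-33 + x)*(-153) = (-33 + 151)*(-153) = 118*(-153) = -18054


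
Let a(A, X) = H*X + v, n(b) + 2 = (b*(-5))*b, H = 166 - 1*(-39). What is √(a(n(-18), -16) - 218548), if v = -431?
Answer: I*√222259 ≈ 471.44*I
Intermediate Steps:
H = 205 (H = 166 + 39 = 205)
n(b) = -2 - 5*b² (n(b) = -2 + (b*(-5))*b = -2 + (-5*b)*b = -2 - 5*b²)
a(A, X) = -431 + 205*X (a(A, X) = 205*X - 431 = -431 + 205*X)
√(a(n(-18), -16) - 218548) = √((-431 + 205*(-16)) - 218548) = √((-431 - 3280) - 218548) = √(-3711 - 218548) = √(-222259) = I*√222259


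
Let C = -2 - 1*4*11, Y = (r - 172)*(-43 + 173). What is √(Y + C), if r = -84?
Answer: I*√33326 ≈ 182.55*I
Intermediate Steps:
Y = -33280 (Y = (-84 - 172)*(-43 + 173) = -256*130 = -33280)
C = -46 (C = -2 - 4*11 = -2 - 44 = -46)
√(Y + C) = √(-33280 - 46) = √(-33326) = I*√33326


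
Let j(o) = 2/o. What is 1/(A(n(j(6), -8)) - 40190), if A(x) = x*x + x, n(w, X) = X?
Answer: -1/40134 ≈ -2.4917e-5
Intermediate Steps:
A(x) = x + x² (A(x) = x² + x = x + x²)
1/(A(n(j(6), -8)) - 40190) = 1/(-8*(1 - 8) - 40190) = 1/(-8*(-7) - 40190) = 1/(56 - 40190) = 1/(-40134) = -1/40134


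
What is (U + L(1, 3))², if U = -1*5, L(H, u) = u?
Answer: 4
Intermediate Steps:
U = -5
(U + L(1, 3))² = (-5 + 3)² = (-2)² = 4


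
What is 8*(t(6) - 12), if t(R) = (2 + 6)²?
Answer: 416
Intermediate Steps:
t(R) = 64 (t(R) = 8² = 64)
8*(t(6) - 12) = 8*(64 - 12) = 8*52 = 416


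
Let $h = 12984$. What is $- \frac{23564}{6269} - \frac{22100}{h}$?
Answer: $- \frac{111124969}{20349174} \approx -5.4609$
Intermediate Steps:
$- \frac{23564}{6269} - \frac{22100}{h} = - \frac{23564}{6269} - \frac{22100}{12984} = \left(-23564\right) \frac{1}{6269} - \frac{5525}{3246} = - \frac{23564}{6269} - \frac{5525}{3246} = - \frac{111124969}{20349174}$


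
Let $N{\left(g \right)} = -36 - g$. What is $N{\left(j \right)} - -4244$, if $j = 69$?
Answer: $4139$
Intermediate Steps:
$N{\left(j \right)} - -4244 = \left(-36 - 69\right) - -4244 = \left(-36 - 69\right) + 4244 = -105 + 4244 = 4139$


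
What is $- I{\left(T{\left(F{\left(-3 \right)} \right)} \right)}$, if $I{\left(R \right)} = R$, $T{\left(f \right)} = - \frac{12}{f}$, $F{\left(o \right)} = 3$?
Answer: $4$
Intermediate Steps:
$- I{\left(T{\left(F{\left(-3 \right)} \right)} \right)} = - \frac{-12}{3} = \left(-1\right) \left(-4\right) = 4$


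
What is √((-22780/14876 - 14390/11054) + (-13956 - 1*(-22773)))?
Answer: √3724024717409594763/20554913 ≈ 93.884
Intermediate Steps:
√((-22780/14876 - 14390/11054) + (-13956 - 1*(-22773))) = √((-22780*1/14876 - 14390*1/11054) + (-13956 + 22773)) = √((-5695/3719 - 7195/5527) + 8817) = √(-58234470/20554913 + 8817) = √(181174433451/20554913) = √3724024717409594763/20554913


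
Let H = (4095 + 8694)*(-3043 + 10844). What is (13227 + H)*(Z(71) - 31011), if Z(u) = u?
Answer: -3087199883040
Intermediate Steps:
H = 99766989 (H = 12789*7801 = 99766989)
(13227 + H)*(Z(71) - 31011) = (13227 + 99766989)*(71 - 31011) = 99780216*(-30940) = -3087199883040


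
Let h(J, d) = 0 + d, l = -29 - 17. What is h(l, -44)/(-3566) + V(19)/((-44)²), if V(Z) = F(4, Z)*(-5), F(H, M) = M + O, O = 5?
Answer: -21421/431486 ≈ -0.049645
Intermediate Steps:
l = -46
F(H, M) = 5 + M (F(H, M) = M + 5 = 5 + M)
h(J, d) = d
V(Z) = -25 - 5*Z (V(Z) = (5 + Z)*(-5) = -25 - 5*Z)
h(l, -44)/(-3566) + V(19)/((-44)²) = -44/(-3566) + (-25 - 5*19)/((-44)²) = -44*(-1/3566) + (-25 - 95)/1936 = 22/1783 - 120*1/1936 = 22/1783 - 15/242 = -21421/431486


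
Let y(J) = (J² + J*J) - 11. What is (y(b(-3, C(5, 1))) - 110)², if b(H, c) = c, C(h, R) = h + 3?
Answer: 49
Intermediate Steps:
C(h, R) = 3 + h
y(J) = -11 + 2*J² (y(J) = (J² + J²) - 11 = 2*J² - 11 = -11 + 2*J²)
(y(b(-3, C(5, 1))) - 110)² = ((-11 + 2*(3 + 5)²) - 110)² = ((-11 + 2*8²) - 110)² = ((-11 + 2*64) - 110)² = ((-11 + 128) - 110)² = (117 - 110)² = 7² = 49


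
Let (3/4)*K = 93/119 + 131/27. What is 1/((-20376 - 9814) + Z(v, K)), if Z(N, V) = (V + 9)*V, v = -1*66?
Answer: -92910321/2793440058590 ≈ -3.3260e-5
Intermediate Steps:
v = -66
K = 72400/9639 (K = 4*(93/119 + 131/27)/3 = (4/3)*(18100/3213) = 72400/9639 ≈ 7.5112)
Z(N, V) = V*(9 + V) (Z(N, V) = (9 + V)*V = V*(9 + V))
1/((-20376 - 9814) + Z(v, K)) = 1/((-20376 - 9814) + 72400*(9 + 72400/9639)/9639) = 1/(-30190 + (72400/9639)*(159151/9639)) = 1/(-30190 + 11522532400/92910321) = 1/(-2793440058590/92910321) = -92910321/2793440058590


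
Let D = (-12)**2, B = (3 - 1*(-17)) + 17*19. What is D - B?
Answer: -199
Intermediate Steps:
B = 343 (B = (3 + 17) + 323 = 20 + 323 = 343)
D = 144
D - B = 144 - 1*343 = 144 - 343 = -199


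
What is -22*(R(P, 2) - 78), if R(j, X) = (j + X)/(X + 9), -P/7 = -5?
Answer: 1642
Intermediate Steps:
P = 35 (P = -7*(-5) = 35)
R(j, X) = (X + j)/(9 + X)
-22*(R(P, 2) - 78) = -22*((2 + 35)/(9 + 2) - 78) = -22*(37/11 - 78) = -22*(-821/11) = 1642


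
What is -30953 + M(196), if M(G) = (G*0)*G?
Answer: -30953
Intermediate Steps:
M(G) = 0 (M(G) = 0*G = 0)
-30953 + M(196) = -30953 + 0 = -30953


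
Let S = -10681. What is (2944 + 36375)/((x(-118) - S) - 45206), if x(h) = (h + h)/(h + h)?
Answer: -41/36 ≈ -1.1389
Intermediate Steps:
x(h) = 1 (x(h) = (2*h)/((2*h)) = (2*h)*(1/(2*h)) = 1)
(2944 + 36375)/((x(-118) - S) - 45206) = (2944 + 36375)/((1 - 1*(-10681)) - 45206) = 39319/((1 + 10681) - 45206) = 39319/(10682 - 45206) = 39319/(-34524) = 39319*(-1/34524) = -41/36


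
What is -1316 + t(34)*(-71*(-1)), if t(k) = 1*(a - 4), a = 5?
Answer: -1245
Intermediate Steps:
t(k) = 1 (t(k) = 1*(5 - 4) = 1*1 = 1)
-1316 + t(34)*(-71*(-1)) = -1316 + 1*(-71*(-1)) = -1316 + 1*71 = -1316 + 71 = -1245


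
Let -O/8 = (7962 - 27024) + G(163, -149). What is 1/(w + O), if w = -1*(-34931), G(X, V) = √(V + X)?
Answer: 187427/35128879433 + 8*√14/35128879433 ≈ 5.3363e-6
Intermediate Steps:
O = 152496 - 8*√14 (O = -8*((7962 - 27024) + √(-149 + 163)) = -8*(-19062 + √14) = 152496 - 8*√14 ≈ 1.5247e+5)
w = 34931
1/(w + O) = 1/(34931 + (152496 - 8*√14)) = 1/(187427 - 8*√14)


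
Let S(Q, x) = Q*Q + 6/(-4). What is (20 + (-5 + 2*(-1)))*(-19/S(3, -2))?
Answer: -494/15 ≈ -32.933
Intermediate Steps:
S(Q, x) = -3/2 + Q**2 (S(Q, x) = Q**2 + 6*(-1/4) = Q**2 - 3/2 = -3/2 + Q**2)
(20 + (-5 + 2*(-1)))*(-19/S(3, -2)) = (20 + (-5 + 2*(-1)))*(-19/(-3/2 + 3**2)) = (20 + (-5 - 2))*(-19/(-3/2 + 9)) = (20 - 7)*(-19/15/2) = 13*(-19*2/15) = 13*(-38/15) = -494/15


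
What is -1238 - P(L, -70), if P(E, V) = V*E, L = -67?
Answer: -5928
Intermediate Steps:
P(E, V) = E*V
-1238 - P(L, -70) = -1238 - (-67)*(-70) = -1238 - 1*4690 = -1238 - 4690 = -5928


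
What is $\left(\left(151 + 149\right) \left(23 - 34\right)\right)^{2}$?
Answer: $10890000$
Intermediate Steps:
$\left(\left(151 + 149\right) \left(23 - 34\right)\right)^{2} = \left(300 \left(-11\right)\right)^{2} = \left(-3300\right)^{2} = 10890000$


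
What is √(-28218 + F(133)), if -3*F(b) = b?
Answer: I*√254361/3 ≈ 168.11*I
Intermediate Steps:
F(b) = -b/3
√(-28218 + F(133)) = √(-28218 - ⅓*133) = √(-28218 - 133/3) = √(-84787/3) = I*√254361/3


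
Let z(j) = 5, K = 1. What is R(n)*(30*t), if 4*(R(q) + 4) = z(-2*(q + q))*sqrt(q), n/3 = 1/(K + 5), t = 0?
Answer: 0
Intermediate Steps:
n = 1/2 (n = 3/(1 + 5) = 3/6 = 3*(1/6) = 1/2 ≈ 0.50000)
R(q) = -4 + 5*sqrt(q)/4 (R(q) = -4 + (5*sqrt(q))/4 = -4 + 5*sqrt(q)/4)
R(n)*(30*t) = (-4 + 5*sqrt(1/2)/4)*(30*0) = (-4 + 5*(sqrt(2)/2)/4)*0 = (-4 + 5*sqrt(2)/8)*0 = 0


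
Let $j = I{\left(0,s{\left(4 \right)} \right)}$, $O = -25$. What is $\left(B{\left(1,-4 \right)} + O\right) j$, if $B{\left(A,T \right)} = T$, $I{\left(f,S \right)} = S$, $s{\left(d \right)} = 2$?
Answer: $-58$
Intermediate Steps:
$j = 2$
$\left(B{\left(1,-4 \right)} + O\right) j = \left(-4 - 25\right) 2 = \left(-29\right) 2 = -58$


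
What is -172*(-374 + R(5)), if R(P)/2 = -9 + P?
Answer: 65704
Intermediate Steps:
R(P) = -18 + 2*P (R(P) = 2*(-9 + P) = -18 + 2*P)
-172*(-374 + R(5)) = -172*(-374 + (-18 + 2*5)) = -172*(-374 + (-18 + 10)) = -172*(-374 - 8) = -172*(-382) = 65704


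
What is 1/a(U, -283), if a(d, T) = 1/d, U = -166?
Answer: -166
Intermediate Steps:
1/a(U, -283) = 1/(1/(-166)) = 1/(-1/166) = -166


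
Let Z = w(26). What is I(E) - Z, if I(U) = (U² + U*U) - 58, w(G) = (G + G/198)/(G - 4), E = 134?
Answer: 78087425/2178 ≈ 35853.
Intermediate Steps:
w(G) = 199*G/(198*(-4 + G)) (w(G) = (G + G*(1/198))/(-4 + G) = (G + G/198)/(-4 + G) = (199*G/198)/(-4 + G) = 199*G/(198*(-4 + G)))
I(U) = -58 + 2*U² (I(U) = (U² + U²) - 58 = 2*U² - 58 = -58 + 2*U²)
Z = 2587/2178 (Z = (199/198)*26/(-4 + 26) = (199/198)*26/22 = (199/198)*26*(1/22) = 2587/2178 ≈ 1.1878)
I(E) - Z = (-58 + 2*134²) - 1*2587/2178 = (-58 + 2*17956) - 2587/2178 = (-58 + 35912) - 2587/2178 = 35854 - 2587/2178 = 78087425/2178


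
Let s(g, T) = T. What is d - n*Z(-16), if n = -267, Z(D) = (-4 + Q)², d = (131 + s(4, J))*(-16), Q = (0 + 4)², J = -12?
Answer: 36544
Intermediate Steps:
Q = 16 (Q = 4² = 16)
d = -1904 (d = (131 - 12)*(-16) = 119*(-16) = -1904)
Z(D) = 144 (Z(D) = (-4 + 16)² = 12² = 144)
d - n*Z(-16) = -1904 - (-267)*144 = -1904 - 1*(-38448) = -1904 + 38448 = 36544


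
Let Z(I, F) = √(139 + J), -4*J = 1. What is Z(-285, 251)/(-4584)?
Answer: -√555/9168 ≈ -0.0025696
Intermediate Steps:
J = -¼ (J = -¼*1 = -¼ ≈ -0.25000)
Z(I, F) = √555/2 (Z(I, F) = √(139 - ¼) = √(555/4) = √555/2)
Z(-285, 251)/(-4584) = (√555/2)/(-4584) = (√555/2)*(-1/4584) = -√555/9168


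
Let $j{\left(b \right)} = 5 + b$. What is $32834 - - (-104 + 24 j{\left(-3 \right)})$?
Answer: $32778$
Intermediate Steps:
$32834 - - (-104 + 24 j{\left(-3 \right)}) = 32834 - - (-104 + 24 \left(5 - 3\right)) = 32834 - - (-104 + 24 \cdot 2) = 32834 - - (-104 + 48) = 32834 - \left(-1\right) \left(-56\right) = 32834 - 56 = 32778$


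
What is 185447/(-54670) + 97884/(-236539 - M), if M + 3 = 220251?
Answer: -90061097069/24972545290 ≈ -3.6064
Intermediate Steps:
M = 220248 (M = -3 + 220251 = 220248)
185447/(-54670) + 97884/(-236539 - M) = 185447/(-54670) + 97884/(-236539 - 1*220248) = 185447*(-1/54670) + 97884/(-236539 - 220248) = -185447/54670 + 97884/(-456787) = -185447/54670 + 97884*(-1/456787) = -185447/54670 - 97884/456787 = -90061097069/24972545290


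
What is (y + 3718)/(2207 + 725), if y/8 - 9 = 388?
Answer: 3447/1466 ≈ 2.3513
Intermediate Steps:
y = 3176 (y = 72 + 8*388 = 72 + 3104 = 3176)
(y + 3718)/(2207 + 725) = (3176 + 3718)/(2207 + 725) = 6894/2932 = 6894*(1/2932) = 3447/1466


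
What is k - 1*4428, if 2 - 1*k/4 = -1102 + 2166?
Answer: -8676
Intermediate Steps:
k = -4248 (k = 8 - 4*(-1102 + 2166) = 8 - 4*1064 = 8 - 4256 = -4248)
k - 1*4428 = -4248 - 1*4428 = -4248 - 4428 = -8676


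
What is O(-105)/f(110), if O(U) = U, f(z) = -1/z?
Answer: 11550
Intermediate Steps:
O(-105)/f(110) = -105/((-1/110)) = -105/((-1*1/110)) = -105/(-1/110) = -105*(-110) = 11550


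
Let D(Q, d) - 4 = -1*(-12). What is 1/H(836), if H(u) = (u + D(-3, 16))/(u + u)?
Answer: 418/213 ≈ 1.9624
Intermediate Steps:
D(Q, d) = 16 (D(Q, d) = 4 - 1*(-12) = 4 + 12 = 16)
H(u) = (16 + u)/(2*u) (H(u) = (u + 16)/(u + u) = (16 + u)/((2*u)) = (16 + u)*(1/(2*u)) = (16 + u)/(2*u))
1/H(836) = 1/((1/2)*(16 + 836)/836) = 1/((1/2)*(1/836)*852) = 1/(213/418) = 418/213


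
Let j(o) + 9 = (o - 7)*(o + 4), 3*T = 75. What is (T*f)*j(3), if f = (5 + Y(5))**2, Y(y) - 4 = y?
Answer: -181300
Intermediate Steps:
T = 25 (T = (1/3)*75 = 25)
Y(y) = 4 + y
j(o) = -9 + (-7 + o)*(4 + o) (j(o) = -9 + (o - 7)*(o + 4) = -9 + (-7 + o)*(4 + o))
f = 196 (f = (5 + (4 + 5))**2 = (5 + 9)**2 = 14**2 = 196)
(T*f)*j(3) = (25*196)*(-37 + 3**2 - 3*3) = 4900*(-37 + 9 - 9) = 4900*(-37) = -181300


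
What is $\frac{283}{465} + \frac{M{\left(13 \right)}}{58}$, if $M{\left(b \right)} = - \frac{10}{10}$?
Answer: $\frac{15949}{26970} \approx 0.59136$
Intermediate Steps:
$M{\left(b \right)} = -1$ ($M{\left(b \right)} = \left(-10\right) \frac{1}{10} = -1$)
$\frac{283}{465} + \frac{M{\left(13 \right)}}{58} = \frac{283}{465} - \frac{1}{58} = \frac{15949}{26970}$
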